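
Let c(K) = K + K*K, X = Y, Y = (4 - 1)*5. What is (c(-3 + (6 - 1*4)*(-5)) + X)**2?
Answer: 29241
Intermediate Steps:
Y = 15 (Y = 3*5 = 15)
X = 15
c(K) = K + K**2
(c(-3 + (6 - 1*4)*(-5)) + X)**2 = ((-3 + (6 - 1*4)*(-5))*(1 + (-3 + (6 - 1*4)*(-5))) + 15)**2 = ((-3 + (6 - 4)*(-5))*(1 + (-3 + (6 - 4)*(-5))) + 15)**2 = ((-3 + 2*(-5))*(1 + (-3 + 2*(-5))) + 15)**2 = ((-3 - 10)*(1 + (-3 - 10)) + 15)**2 = (-13*(1 - 13) + 15)**2 = (-13*(-12) + 15)**2 = (156 + 15)**2 = 171**2 = 29241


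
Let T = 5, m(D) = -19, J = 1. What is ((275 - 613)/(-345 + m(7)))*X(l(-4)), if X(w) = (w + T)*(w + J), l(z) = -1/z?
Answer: 195/32 ≈ 6.0938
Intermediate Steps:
X(w) = (1 + w)*(5 + w) (X(w) = (w + 5)*(w + 1) = (5 + w)*(1 + w) = (1 + w)*(5 + w))
((275 - 613)/(-345 + m(7)))*X(l(-4)) = ((275 - 613)/(-345 - 19))*(5 + (-1/(-4))**2 + 6*(-1/(-4))) = (-338/(-364))*(5 + (-1*(-1/4))**2 + 6*(-1*(-1/4))) = (-338*(-1/364))*(5 + (1/4)**2 + 6*(1/4)) = 13*(5 + 1/16 + 3/2)/14 = (13/14)*(105/16) = 195/32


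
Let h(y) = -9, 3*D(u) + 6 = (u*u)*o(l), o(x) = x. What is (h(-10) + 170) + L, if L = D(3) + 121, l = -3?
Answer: 271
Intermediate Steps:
D(u) = -2 - u**2 (D(u) = -2 + ((u*u)*(-3))/3 = -2 + (u**2*(-3))/3 = -2 + (-3*u**2)/3 = -2 - u**2)
L = 110 (L = (-2 - 1*3**2) + 121 = (-2 - 1*9) + 121 = (-2 - 9) + 121 = -11 + 121 = 110)
(h(-10) + 170) + L = (-9 + 170) + 110 = 161 + 110 = 271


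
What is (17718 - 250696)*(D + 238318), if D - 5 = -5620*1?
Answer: -54214679534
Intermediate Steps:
D = -5615 (D = 5 - 5620*1 = 5 - 5620 = -5615)
(17718 - 250696)*(D + 238318) = (17718 - 250696)*(-5615 + 238318) = -232978*232703 = -54214679534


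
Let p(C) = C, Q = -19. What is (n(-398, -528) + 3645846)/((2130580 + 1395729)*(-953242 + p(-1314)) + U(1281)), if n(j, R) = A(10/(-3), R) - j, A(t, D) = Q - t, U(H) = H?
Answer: -10938685/10098178237569 ≈ -1.0832e-6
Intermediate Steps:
A(t, D) = -19 - t
n(j, R) = -47/3 - j (n(j, R) = (-19 - 10/(-3)) - j = (-19 - 10*(-1)/3) - j = (-19 - 1*(-10/3)) - j = (-19 + 10/3) - j = -47/3 - j)
(n(-398, -528) + 3645846)/((2130580 + 1395729)*(-953242 + p(-1314)) + U(1281)) = ((-47/3 - 1*(-398)) + 3645846)/((2130580 + 1395729)*(-953242 - 1314) + 1281) = ((-47/3 + 398) + 3645846)/(3526309*(-954556) + 1281) = (1147/3 + 3645846)/(-3366059413804 + 1281) = (10938685/3)/(-3366059412523) = (10938685/3)*(-1/3366059412523) = -10938685/10098178237569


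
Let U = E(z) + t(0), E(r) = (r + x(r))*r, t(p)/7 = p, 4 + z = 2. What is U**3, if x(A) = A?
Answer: 512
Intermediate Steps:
z = -2 (z = -4 + 2 = -2)
t(p) = 7*p
E(r) = 2*r**2 (E(r) = (r + r)*r = (2*r)*r = 2*r**2)
U = 8 (U = 2*(-2)**2 + 7*0 = 2*4 + 0 = 8 + 0 = 8)
U**3 = 8**3 = 512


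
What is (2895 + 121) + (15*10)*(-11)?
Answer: 1366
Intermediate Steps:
(2895 + 121) + (15*10)*(-11) = 3016 + 150*(-11) = 3016 - 1650 = 1366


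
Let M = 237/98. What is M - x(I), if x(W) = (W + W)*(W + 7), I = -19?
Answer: -44451/98 ≈ -453.58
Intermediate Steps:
x(W) = 2*W*(7 + W) (x(W) = (2*W)*(7 + W) = 2*W*(7 + W))
M = 237/98 (M = 237*(1/98) = 237/98 ≈ 2.4184)
M - x(I) = 237/98 - 2*(-19)*(7 - 19) = 237/98 - 2*(-19)*(-12) = 237/98 - 1*456 = 237/98 - 456 = -44451/98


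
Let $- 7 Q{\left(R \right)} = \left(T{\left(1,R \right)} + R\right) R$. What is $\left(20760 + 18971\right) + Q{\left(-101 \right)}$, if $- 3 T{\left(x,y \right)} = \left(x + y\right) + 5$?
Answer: $\frac{813343}{21} \approx 38731.0$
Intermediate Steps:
$T{\left(x,y \right)} = - \frac{5}{3} - \frac{x}{3} - \frac{y}{3}$ ($T{\left(x,y \right)} = - \frac{\left(x + y\right) + 5}{3} = - \frac{5 + x + y}{3} = - \frac{5}{3} - \frac{x}{3} - \frac{y}{3}$)
$Q{\left(R \right)} = - \frac{R \left(-2 + \frac{2 R}{3}\right)}{7}$ ($Q{\left(R \right)} = - \frac{\left(\left(- \frac{5}{3} - \frac{1}{3} - \frac{R}{3}\right) + R\right) R}{7} = - \frac{\left(\left(-2 - \frac{R}{3}\right) + R\right) R}{7} = - \frac{\left(-2 + \frac{2 R}{3}\right) R}{7} = - \frac{R \left(-2 + \frac{2 R}{3}\right)}{7}$)
$\left(20760 + 18971\right) + Q{\left(-101 \right)} = \left(20760 + 18971\right) + \frac{2}{21} \left(-101\right) \left(3 - -101\right) = 39731 + \frac{2}{21} \left(-101\right) \left(3 + 101\right) = 39731 + \frac{2}{21} \left(-101\right) 104 = 39731 - \frac{21008}{21} = \frac{813343}{21}$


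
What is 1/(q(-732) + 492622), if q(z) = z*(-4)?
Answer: 1/495550 ≈ 2.0180e-6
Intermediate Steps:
q(z) = -4*z
1/(q(-732) + 492622) = 1/(-4*(-732) + 492622) = 1/(2928 + 492622) = 1/495550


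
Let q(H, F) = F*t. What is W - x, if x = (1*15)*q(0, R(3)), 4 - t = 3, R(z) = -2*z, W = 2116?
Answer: 2206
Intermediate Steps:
t = 1 (t = 4 - 1*3 = 4 - 3 = 1)
q(H, F) = F (q(H, F) = F*1 = F)
x = -90 (x = (1*15)*(-2*3) = 15*(-6) = -90)
W - x = 2116 - 1*(-90) = 2116 + 90 = 2206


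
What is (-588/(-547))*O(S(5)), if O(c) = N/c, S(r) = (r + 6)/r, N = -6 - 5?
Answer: -2940/547 ≈ -5.3748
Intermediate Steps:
N = -11
S(r) = (6 + r)/r
O(c) = -11/c
(-588/(-547))*O(S(5)) = (-588/(-547))*(-11*5/(6 + 5)) = (-588*(-1/547))*(-11/((1/5)*11)) = 588*(-11/11/5)/547 = 588*(-11*5/11)/547 = (588/547)*(-5) = -2940/547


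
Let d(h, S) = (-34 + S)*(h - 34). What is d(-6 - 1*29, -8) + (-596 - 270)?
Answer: 2032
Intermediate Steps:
d(h, S) = (-34 + S)*(-34 + h)
d(-6 - 1*29, -8) + (-596 - 270) = (1156 - 34*(-8) - 34*(-6 - 1*29) - 8*(-6 - 1*29)) + (-596 - 270) = (1156 + 272 - 34*(-6 - 29) - 8*(-6 - 29)) - 866 = (1156 + 272 - 34*(-35) - 8*(-35)) - 866 = (1156 + 272 + 1190 + 280) - 866 = 2898 - 866 = 2032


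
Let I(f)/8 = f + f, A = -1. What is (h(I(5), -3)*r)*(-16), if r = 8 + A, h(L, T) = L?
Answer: -8960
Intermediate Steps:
I(f) = 16*f (I(f) = 8*(f + f) = 8*(2*f) = 16*f)
r = 7 (r = 8 - 1 = 7)
(h(I(5), -3)*r)*(-16) = ((16*5)*7)*(-16) = (80*7)*(-16) = 560*(-16) = -8960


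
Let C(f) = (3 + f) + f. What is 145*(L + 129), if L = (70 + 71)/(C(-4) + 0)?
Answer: 14616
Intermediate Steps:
C(f) = 3 + 2*f
L = -141/5 (L = (70 + 71)/((3 + 2*(-4)) + 0) = 141/((3 - 8) + 0) = 141/(-5 + 0) = 141/(-5) = 141*(-1/5) = -141/5 ≈ -28.200)
145*(L + 129) = 145*(-141/5 + 129) = 145*(504/5) = 14616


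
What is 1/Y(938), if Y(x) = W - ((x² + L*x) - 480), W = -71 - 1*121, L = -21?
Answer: -1/859858 ≈ -1.1630e-6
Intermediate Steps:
W = -192 (W = -71 - 121 = -192)
Y(x) = 288 - x² + 21*x (Y(x) = -192 - ((x² - 21*x) - 480) = -192 - (-480 + x² - 21*x) = -192 + (480 - x² + 21*x) = 288 - x² + 21*x)
1/Y(938) = 1/(288 - 1*938² + 21*938) = 1/(288 - 1*879844 + 19698) = 1/(288 - 879844 + 19698) = 1/(-859858) = -1/859858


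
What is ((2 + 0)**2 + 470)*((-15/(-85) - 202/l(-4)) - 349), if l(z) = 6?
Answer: -3082106/17 ≈ -1.8130e+5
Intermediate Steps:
((2 + 0)**2 + 470)*((-15/(-85) - 202/l(-4)) - 349) = ((2 + 0)**2 + 470)*((-15/(-85) - 202/6) - 349) = (2**2 + 470)*((-15*(-1/85) - 202*1/6) - 349) = (4 + 470)*((3/17 - 101/3) - 349) = 474*(-1708/51 - 349) = 474*(-19507/51) = -3082106/17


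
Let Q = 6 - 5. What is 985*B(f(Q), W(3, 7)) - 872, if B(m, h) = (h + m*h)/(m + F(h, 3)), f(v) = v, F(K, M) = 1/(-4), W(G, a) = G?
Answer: 7008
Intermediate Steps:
Q = 1
F(K, M) = -¼
B(m, h) = (h + h*m)/(-¼ + m) (B(m, h) = (h + m*h)/(m - ¼) = (h + h*m)/(-¼ + m))
985*B(f(Q), W(3, 7)) - 872 = 985*(4*3*(1 + 1)/(-1 + 4*1)) - 872 = 985*(4*3*2/(-1 + 4)) - 872 = 985*(4*3*2/3) - 872 = 985*(4*3*(⅓)*2) - 872 = 985*8 - 872 = 7880 - 872 = 7008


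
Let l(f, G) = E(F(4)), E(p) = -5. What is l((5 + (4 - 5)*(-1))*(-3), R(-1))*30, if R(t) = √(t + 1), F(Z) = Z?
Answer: -150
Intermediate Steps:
R(t) = √(1 + t)
l(f, G) = -5
l((5 + (4 - 5)*(-1))*(-3), R(-1))*30 = -5*30 = -150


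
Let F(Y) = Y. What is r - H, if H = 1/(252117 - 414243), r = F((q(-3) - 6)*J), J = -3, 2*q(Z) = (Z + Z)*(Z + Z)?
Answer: -5836535/162126 ≈ -36.000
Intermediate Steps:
q(Z) = 2*Z² (q(Z) = ((Z + Z)*(Z + Z))/2 = ((2*Z)*(2*Z))/2 = (4*Z²)/2 = 2*Z²)
r = -36 (r = (2*(-3)² - 6)*(-3) = (2*9 - 6)*(-3) = (18 - 6)*(-3) = 12*(-3) = -36)
H = -1/162126 (H = 1/(-162126) = -1/162126 ≈ -6.1680e-6)
r - H = -36 - 1*(-1/162126) = -36 + 1/162126 = -5836535/162126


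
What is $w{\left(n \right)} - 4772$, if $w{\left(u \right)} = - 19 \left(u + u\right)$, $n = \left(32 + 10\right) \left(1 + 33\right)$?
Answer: $-59036$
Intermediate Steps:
$n = 1428$ ($n = 42 \cdot 34 = 1428$)
$w{\left(u \right)} = - 38 u$ ($w{\left(u \right)} = - 19 \cdot 2 u = - 38 u$)
$w{\left(n \right)} - 4772 = \left(-38\right) 1428 - 4772 = -54264 - 4772 = -59036$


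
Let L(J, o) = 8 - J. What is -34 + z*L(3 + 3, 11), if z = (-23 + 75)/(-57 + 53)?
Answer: -60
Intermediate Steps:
z = -13 (z = 52/(-4) = 52*(-¼) = -13)
-34 + z*L(3 + 3, 11) = -34 - 13*(8 - (3 + 3)) = -34 - 13*(8 - 1*6) = -34 - 13*(8 - 6) = -34 - 13*2 = -34 - 26 = -60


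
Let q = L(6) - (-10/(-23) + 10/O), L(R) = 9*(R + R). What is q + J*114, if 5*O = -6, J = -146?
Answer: -1140439/69 ≈ -16528.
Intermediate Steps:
O = -6/5 (O = (⅕)*(-6) = -6/5 ≈ -1.2000)
L(R) = 18*R (L(R) = 9*(2*R) = 18*R)
q = 7997/69 (q = 18*6 - (-10/(-23) + 10/(-6/5)) = 108 - (-10*(-1/23) + 10*(-⅚)) = 108 - (10/23 - 25/3) = 108 - 1*(-545/69) = 108 + 545/69 = 7997/69 ≈ 115.90)
q + J*114 = 7997/69 - 146*114 = 7997/69 - 16644 = -1140439/69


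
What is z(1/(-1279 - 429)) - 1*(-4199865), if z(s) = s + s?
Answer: 3586684709/854 ≈ 4.1999e+6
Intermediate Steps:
z(s) = 2*s
z(1/(-1279 - 429)) - 1*(-4199865) = 2/(-1279 - 429) - 1*(-4199865) = 2/(-1708) + 4199865 = 2*(-1/1708) + 4199865 = -1/854 + 4199865 = 3586684709/854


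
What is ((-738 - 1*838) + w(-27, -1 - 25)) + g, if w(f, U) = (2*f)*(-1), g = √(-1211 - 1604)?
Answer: -1522 + I*√2815 ≈ -1522.0 + 53.057*I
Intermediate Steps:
g = I*√2815 (g = √(-2815) = I*√2815 ≈ 53.057*I)
w(f, U) = -2*f
((-738 - 1*838) + w(-27, -1 - 25)) + g = ((-738 - 1*838) - 2*(-27)) + I*√2815 = ((-738 - 838) + 54) + I*√2815 = (-1576 + 54) + I*√2815 = -1522 + I*√2815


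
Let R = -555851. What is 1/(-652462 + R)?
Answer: -1/1208313 ≈ -8.2760e-7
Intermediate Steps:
1/(-652462 + R) = 1/(-652462 - 555851) = 1/(-1208313) = -1/1208313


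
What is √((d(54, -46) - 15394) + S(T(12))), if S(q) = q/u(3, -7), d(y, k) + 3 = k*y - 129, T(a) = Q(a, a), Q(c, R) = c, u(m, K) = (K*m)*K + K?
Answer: I*√22062145/35 ≈ 134.2*I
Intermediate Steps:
u(m, K) = K + m*K² (u(m, K) = m*K² + K = K + m*K²)
T(a) = a
d(y, k) = -132 + k*y (d(y, k) = -3 + (k*y - 129) = -3 + (-129 + k*y) = -132 + k*y)
S(q) = q/140 (S(q) = q/((-7*(1 - 7*3))) = q/((-7*(1 - 21))) = q/((-7*(-20))) = q/140)
√((d(54, -46) - 15394) + S(T(12))) = √(((-132 - 46*54) - 15394) + (1/140)*12) = √(((-132 - 2484) - 15394) + 3/35) = √((-2616 - 15394) + 3/35) = √(-18010 + 3/35) = √(-630347/35) = I*√22062145/35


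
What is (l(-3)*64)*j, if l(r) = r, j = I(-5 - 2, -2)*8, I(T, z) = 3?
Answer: -4608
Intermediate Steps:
j = 24 (j = 3*8 = 24)
(l(-3)*64)*j = -3*64*24 = -192*24 = -4608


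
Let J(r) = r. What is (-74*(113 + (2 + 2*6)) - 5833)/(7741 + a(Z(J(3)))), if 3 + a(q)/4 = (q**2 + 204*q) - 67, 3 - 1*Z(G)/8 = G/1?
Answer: -5077/2487 ≈ -2.0414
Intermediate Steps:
Z(G) = 24 - 8*G (Z(G) = 24 - 8*G/1 = 24 - 8*G)
a(q) = -280 + 4*q**2 + 816*q (a(q) = -12 + 4*((q**2 + 204*q) - 67) = -12 + 4*(-67 + q**2 + 204*q) = -12 + (-268 + 4*q**2 + 816*q) = -280 + 4*q**2 + 816*q)
(-74*(113 + (2 + 2*6)) - 5833)/(7741 + a(Z(J(3)))) = (-74*(113 + (2 + 2*6)) - 5833)/(7741 + (-280 + 4*(24 - 8*3)**2 + 816*(24 - 8*3))) = (-74*(113 + (2 + 12)) - 5833)/(7741 + (-280 + 4*(24 - 24)**2 + 816*(24 - 24))) = (-74*(113 + 14) - 5833)/(7741 + (-280 + 4*0**2 + 816*0)) = (-74*127 - 5833)/(7741 + (-280 + 4*0 + 0)) = (-9398 - 5833)/(7741 + (-280 + 0 + 0)) = -15231/(7741 - 280) = -15231/7461 = -15231*1/7461 = -5077/2487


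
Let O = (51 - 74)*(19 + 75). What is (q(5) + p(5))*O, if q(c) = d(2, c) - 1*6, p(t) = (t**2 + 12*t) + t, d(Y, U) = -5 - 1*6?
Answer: -157826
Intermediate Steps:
d(Y, U) = -11 (d(Y, U) = -5 - 6 = -11)
p(t) = t**2 + 13*t
q(c) = -17 (q(c) = -11 - 1*6 = -11 - 6 = -17)
O = -2162 (O = -23*94 = -2162)
(q(5) + p(5))*O = (-17 + 5*(13 + 5))*(-2162) = (-17 + 5*18)*(-2162) = (-17 + 90)*(-2162) = 73*(-2162) = -157826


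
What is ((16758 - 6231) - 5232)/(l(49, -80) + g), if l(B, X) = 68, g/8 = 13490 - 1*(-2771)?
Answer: 5295/130156 ≈ 0.040682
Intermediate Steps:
g = 130088 (g = 8*(13490 - 1*(-2771)) = 8*(13490 + 2771) = 8*16261 = 130088)
((16758 - 6231) - 5232)/(l(49, -80) + g) = ((16758 - 6231) - 5232)/(68 + 130088) = (10527 - 5232)/130156 = 5295*(1/130156) = 5295/130156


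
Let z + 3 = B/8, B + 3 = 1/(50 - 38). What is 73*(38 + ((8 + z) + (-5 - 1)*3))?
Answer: 172645/96 ≈ 1798.4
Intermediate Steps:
B = -35/12 (B = -3 + 1/(50 - 38) = -3 + 1/12 = -35/12 ≈ -2.9167)
z = -323/96 (z = -3 - 35/12/8 = -3 - 35/12*1/8 = -3 - 35/96 = -323/96 ≈ -3.3646)
73*(38 + ((8 + z) + (-5 - 1)*3)) = 73*(38 + ((8 - 323/96) + (-5 - 1)*3)) = 73*(38 + (445/96 - 6*3)) = 73*(38 + (445/96 - 18)) = 73*(38 - 1283/96) = 73*(2365/96) = 172645/96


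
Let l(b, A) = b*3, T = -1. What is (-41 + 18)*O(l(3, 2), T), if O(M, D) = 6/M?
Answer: -46/3 ≈ -15.333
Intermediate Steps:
l(b, A) = 3*b
(-41 + 18)*O(l(3, 2), T) = (-41 + 18)*(6/((3*3))) = -138/9 = -23*⅔ = -46/3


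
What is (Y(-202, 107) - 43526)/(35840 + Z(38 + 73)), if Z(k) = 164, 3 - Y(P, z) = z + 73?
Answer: -43703/36004 ≈ -1.2138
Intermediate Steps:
Y(P, z) = -70 - z (Y(P, z) = 3 - (z + 73) = 3 - (73 + z) = 3 + (-73 - z) = -70 - z)
(Y(-202, 107) - 43526)/(35840 + Z(38 + 73)) = ((-70 - 1*107) - 43526)/(35840 + 164) = ((-70 - 107) - 43526)/36004 = (-177 - 43526)*(1/36004) = -43703*1/36004 = -43703/36004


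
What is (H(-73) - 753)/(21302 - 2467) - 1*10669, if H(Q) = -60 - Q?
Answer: -40190271/3767 ≈ -10669.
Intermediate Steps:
(H(-73) - 753)/(21302 - 2467) - 1*10669 = ((-60 - 1*(-73)) - 753)/(21302 - 2467) - 1*10669 = ((-60 + 73) - 753)/18835 - 10669 = (13 - 753)*(1/18835) - 10669 = -740*1/18835 - 10669 = -148/3767 - 10669 = -40190271/3767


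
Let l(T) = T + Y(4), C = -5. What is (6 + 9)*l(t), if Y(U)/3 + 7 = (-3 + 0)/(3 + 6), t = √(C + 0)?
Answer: -330 + 15*I*√5 ≈ -330.0 + 33.541*I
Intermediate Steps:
t = I*√5 (t = √(-5 + 0) = √(-5) = I*√5 ≈ 2.2361*I)
Y(U) = -22 (Y(U) = -21 + 3*((-3 + 0)/(3 + 6)) = -21 + 3*(-3/9) = -21 + 3*(-3*⅑) = -21 + 3*(-⅓) = -21 - 1 = -22)
l(T) = -22 + T (l(T) = T - 22 = -22 + T)
(6 + 9)*l(t) = (6 + 9)*(-22 + I*√5) = 15*(-22 + I*√5) = -330 + 15*I*√5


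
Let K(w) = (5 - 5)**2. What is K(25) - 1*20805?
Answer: -20805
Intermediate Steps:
K(w) = 0 (K(w) = 0**2 = 0)
K(25) - 1*20805 = 0 - 1*20805 = 0 - 20805 = -20805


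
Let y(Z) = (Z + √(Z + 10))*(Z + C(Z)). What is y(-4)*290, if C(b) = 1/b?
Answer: 4930 - 2465*√6/2 ≈ 1911.0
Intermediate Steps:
y(Z) = (Z + 1/Z)*(Z + √(10 + Z)) (y(Z) = (Z + √(Z + 10))*(Z + 1/Z) = (Z + √(10 + Z))*(Z + 1/Z) = (Z + 1/Z)*(Z + √(10 + Z)))
y(-4)*290 = (1 + (-4)² - 4*√(10 - 4) + √(10 - 4)/(-4))*290 = (1 + 16 - 4*√6 - √6/4)*290 = (17 - 17*√6/4)*290 = 4930 - 2465*√6/2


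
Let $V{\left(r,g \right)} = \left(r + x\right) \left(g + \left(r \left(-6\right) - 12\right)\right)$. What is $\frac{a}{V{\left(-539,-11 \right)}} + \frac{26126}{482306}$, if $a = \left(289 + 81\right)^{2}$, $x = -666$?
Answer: $\frac{3506046473}{186616490203} \approx 0.018787$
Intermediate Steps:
$a = 136900$ ($a = 370^{2} = 136900$)
$V{\left(r,g \right)} = \left(-666 + r\right) \left(-12 + g - 6 r\right)$ ($V{\left(r,g \right)} = \left(r - 666\right) \left(g + \left(r \left(-6\right) - 12\right)\right) = \left(-666 + r\right) \left(g - \left(12 + 6 r\right)\right) = \left(-666 + r\right) \left(-12 + g - 6 r\right)$)
$\frac{a}{V{\left(-539,-11 \right)}} + \frac{26126}{482306} = \frac{136900}{7992 - -7326 - 6 \left(-539\right)^{2} + 3984 \left(-539\right) - -5929} + \frac{26126}{482306} = \frac{136900}{7992 + 7326 - 1743126 - 2147376 + 5929} + 26126 \cdot \frac{1}{482306} = \frac{136900}{7992 + 7326 - 1743126 - 2147376 + 5929} + \frac{13063}{241153} = \frac{136900}{-3869255} + \frac{13063}{241153} = 136900 \left(- \frac{1}{3869255}\right) + \frac{13063}{241153} = - \frac{27380}{773851} + \frac{13063}{241153} = \frac{3506046473}{186616490203}$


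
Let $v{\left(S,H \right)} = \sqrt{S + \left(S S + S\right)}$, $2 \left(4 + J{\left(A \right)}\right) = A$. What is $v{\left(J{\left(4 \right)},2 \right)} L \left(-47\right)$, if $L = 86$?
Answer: $0$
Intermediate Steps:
$J{\left(A \right)} = -4 + \frac{A}{2}$
$v{\left(S,H \right)} = \sqrt{S^{2} + 2 S}$ ($v{\left(S,H \right)} = \sqrt{S + \left(S^{2} + S\right)} = \sqrt{S + \left(S + S^{2}\right)} = \sqrt{S^{2} + 2 S}$)
$v{\left(J{\left(4 \right)},2 \right)} L \left(-47\right) = \sqrt{\left(-4 + \frac{1}{2} \cdot 4\right) \left(2 + \left(-4 + \frac{1}{2} \cdot 4\right)\right)} 86 \left(-47\right) = \sqrt{\left(-4 + 2\right) \left(2 + \left(-4 + 2\right)\right)} 86 \left(-47\right) = \sqrt{- 2 \left(2 - 2\right)} 86 \left(-47\right) = \sqrt{\left(-2\right) 0} \cdot 86 \left(-47\right) = \sqrt{0} \cdot 86 \left(-47\right) = 0 \cdot 86 \left(-47\right) = 0 \left(-47\right) = 0$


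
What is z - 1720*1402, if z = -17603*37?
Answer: -3062751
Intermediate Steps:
z = -651311
z - 1720*1402 = -651311 - 1720*1402 = -651311 - 1*2411440 = -651311 - 2411440 = -3062751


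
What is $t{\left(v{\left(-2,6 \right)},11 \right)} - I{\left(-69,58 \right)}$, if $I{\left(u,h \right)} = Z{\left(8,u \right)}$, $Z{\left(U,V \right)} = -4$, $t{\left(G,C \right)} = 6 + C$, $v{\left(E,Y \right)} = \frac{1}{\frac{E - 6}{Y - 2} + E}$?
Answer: $21$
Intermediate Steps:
$v{\left(E,Y \right)} = \frac{1}{E + \frac{-6 + E}{-2 + Y}}$ ($v{\left(E,Y \right)} = \frac{1}{\frac{-6 + E}{-2 + Y} + E} = \frac{1}{E + \frac{-6 + E}{-2 + Y}}$)
$I{\left(u,h \right)} = -4$
$t{\left(v{\left(-2,6 \right)},11 \right)} - I{\left(-69,58 \right)} = \left(6 + 11\right) - -4 = 17 + 4 = 21$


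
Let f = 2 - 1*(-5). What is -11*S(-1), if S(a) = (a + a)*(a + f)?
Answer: 132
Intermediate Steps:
f = 7 (f = 2 + 5 = 7)
S(a) = 2*a*(7 + a) (S(a) = (a + a)*(a + 7) = (2*a)*(7 + a) = 2*a*(7 + a))
-11*S(-1) = -22*(-1)*(7 - 1) = -22*(-1)*6 = -11*(-12) = 132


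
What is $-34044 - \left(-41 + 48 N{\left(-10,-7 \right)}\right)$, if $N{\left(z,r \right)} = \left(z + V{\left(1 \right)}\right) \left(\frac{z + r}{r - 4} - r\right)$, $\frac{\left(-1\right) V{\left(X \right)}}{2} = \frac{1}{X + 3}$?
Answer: $- \frac{326657}{11} \approx -29696.0$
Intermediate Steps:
$V{\left(X \right)} = - \frac{2}{3 + X}$ ($V{\left(X \right)} = - \frac{2}{X + 3} = - \frac{2}{3 + X}$)
$N{\left(z,r \right)} = \left(- \frac{1}{2} + z\right) \left(- r + \frac{r + z}{-4 + r}\right)$ ($N{\left(z,r \right)} = \left(z - \frac{2}{3 + 1}\right) \left(\frac{z + r}{r - 4} - r\right) = \left(z - \frac{2}{4}\right) \left(\frac{r + z}{-4 + r} - r\right) = \left(z - \frac{1}{2}\right) \left(\frac{r + z}{-4 + r} - r\right) = \left(z - \frac{1}{2}\right) \left(- r + \frac{r + z}{-4 + r}\right) = \left(- \frac{1}{2} + z\right) \left(- r + \frac{r + z}{-4 + r}\right)$)
$-34044 - \left(-41 + 48 N{\left(-10,-7 \right)}\right) = -34044 - \left(-41 + 48 \frac{\left(-7\right)^{2} - -10 - -35 + 2 \left(-10\right)^{2} - - 20 \left(-7\right)^{2} + 10 \left(-7\right) \left(-10\right)}{2 \left(-4 - 7\right)}\right) = -34044 - \left(-41 + 48 \frac{49 + 10 + 35 + 2 \cdot 100 - \left(-20\right) 49 + 700}{2 \left(-11\right)}\right) = -34044 - \left(-41 + 48 \cdot \frac{1}{2} \left(- \frac{1}{11}\right) \left(49 + 10 + 35 + 200 + 980 + 700\right)\right) = -34044 - \left(-41 + 48 \cdot \frac{1}{2} \left(- \frac{1}{11}\right) 1974\right) = -34044 + \left(41 - - \frac{47376}{11}\right) = -34044 + \left(41 + \frac{47376}{11}\right) = -34044 + \frac{47827}{11} = - \frac{326657}{11}$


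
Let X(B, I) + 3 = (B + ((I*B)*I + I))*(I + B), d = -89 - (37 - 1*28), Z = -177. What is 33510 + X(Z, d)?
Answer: 467583832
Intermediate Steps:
d = -98 (d = -89 - (37 - 28) = -89 - 1*9 = -89 - 9 = -98)
X(B, I) = -3 + (B + I)*(B + I + B*I²) (X(B, I) = -3 + (B + ((I*B)*I + I))*(I + B) = -3 + (B + ((B*I)*I + I))*(B + I) = -3 + (B + (B*I² + I))*(B + I) = -3 + (B + (I + B*I²))*(B + I) = -3 + (B + I + B*I²)*(B + I) = -3 + (B + I)*(B + I + B*I²))
33510 + X(Z, d) = 33510 + (-3 + (-177)² + (-98)² - 177*(-98)³ + (-177)²*(-98)² + 2*(-177)*(-98)) = 33510 + (-3 + 31329 + 9604 - 177*(-941192) + 31329*9604 + 34692) = 33510 + (-3 + 31329 + 9604 + 166590984 + 300883716 + 34692) = 33510 + 467550322 = 467583832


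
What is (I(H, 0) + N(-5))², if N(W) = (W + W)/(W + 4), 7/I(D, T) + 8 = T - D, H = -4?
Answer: 1089/16 ≈ 68.063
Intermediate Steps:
I(D, T) = 7/(-8 + T - D) (I(D, T) = 7/(-8 + (T - D)) = 7/(-8 + T - D))
N(W) = 2*W/(4 + W) (N(W) = (2*W)/(4 + W) = 2*W/(4 + W))
(I(H, 0) + N(-5))² = (-7/(8 - 4 - 1*0) + 2*(-5)/(4 - 5))² = (-7/(8 - 4 + 0) + 2*(-5)/(-1))² = (-7/4 + 2*(-5)*(-1))² = (-7*¼ + 10)² = (-7/4 + 10)² = (33/4)² = 1089/16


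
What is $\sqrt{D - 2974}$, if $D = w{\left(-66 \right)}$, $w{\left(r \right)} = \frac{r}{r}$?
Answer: $i \sqrt{2973} \approx 54.525 i$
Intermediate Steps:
$w{\left(r \right)} = 1$
$D = 1$
$\sqrt{D - 2974} = \sqrt{1 - 2974} = \sqrt{-2973} = i \sqrt{2973}$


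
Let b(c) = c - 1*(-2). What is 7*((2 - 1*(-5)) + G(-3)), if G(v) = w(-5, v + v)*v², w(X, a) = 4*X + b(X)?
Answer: -1400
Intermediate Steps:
b(c) = 2 + c (b(c) = c + 2 = 2 + c)
w(X, a) = 2 + 5*X (w(X, a) = 4*X + (2 + X) = 2 + 5*X)
G(v) = -23*v² (G(v) = (2 + 5*(-5))*v² = (2 - 25)*v² = -23*v²)
7*((2 - 1*(-5)) + G(-3)) = 7*((2 - 1*(-5)) - 23*(-3)²) = 7*((2 + 5) - 23*9) = 7*(7 - 207) = 7*(-200) = -1400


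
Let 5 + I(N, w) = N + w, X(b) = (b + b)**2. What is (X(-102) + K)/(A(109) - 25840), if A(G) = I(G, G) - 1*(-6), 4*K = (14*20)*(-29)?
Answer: -39586/25621 ≈ -1.5451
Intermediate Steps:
K = -2030 (K = ((14*20)*(-29))/4 = (280*(-29))/4 = (1/4)*(-8120) = -2030)
X(b) = 4*b**2 (X(b) = (2*b)**2 = 4*b**2)
I(N, w) = -5 + N + w (I(N, w) = -5 + (N + w) = -5 + N + w)
A(G) = 1 + 2*G (A(G) = (-5 + G + G) - 1*(-6) = (-5 + 2*G) + 6 = 1 + 2*G)
(X(-102) + K)/(A(109) - 25840) = (4*(-102)**2 - 2030)/((1 + 2*109) - 25840) = (4*10404 - 2030)/((1 + 218) - 25840) = (41616 - 2030)/(219 - 25840) = 39586/(-25621) = 39586*(-1/25621) = -39586/25621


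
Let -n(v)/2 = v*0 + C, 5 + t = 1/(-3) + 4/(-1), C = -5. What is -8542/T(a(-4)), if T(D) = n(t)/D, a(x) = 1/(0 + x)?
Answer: 4271/20 ≈ 213.55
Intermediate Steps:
t = -28/3 (t = -5 + (1/(-3) + 4/(-1)) = -5 + (1*(-⅓) + 4*(-1)) = -5 + (-⅓ - 4) = -5 - 13/3 = -28/3 ≈ -9.3333)
n(v) = 10 (n(v) = -2*(v*0 - 5) = -2*(0 - 5) = -2*(-5) = 10)
a(x) = 1/x
T(D) = 10/D
-8542/T(a(-4)) = -8542/(10/(1/(-4))) = -8542/(10/(-¼)) = -8542/(10*(-4)) = -8542/(-40) = -8542*(-1/40) = 4271/20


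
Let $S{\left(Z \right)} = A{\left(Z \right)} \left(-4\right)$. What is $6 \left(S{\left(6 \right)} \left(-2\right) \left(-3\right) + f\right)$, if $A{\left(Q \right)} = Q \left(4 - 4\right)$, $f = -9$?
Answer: $-54$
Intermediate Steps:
$A{\left(Q \right)} = 0$ ($A{\left(Q \right)} = Q 0 = 0$)
$S{\left(Z \right)} = 0$ ($S{\left(Z \right)} = 0 \left(-4\right) = 0$)
$6 \left(S{\left(6 \right)} \left(-2\right) \left(-3\right) + f\right) = 6 \left(0 \left(-2\right) \left(-3\right) - 9\right) = 6 \left(0 \left(-3\right) - 9\right) = 6 \left(0 - 9\right) = 6 \left(-9\right) = -54$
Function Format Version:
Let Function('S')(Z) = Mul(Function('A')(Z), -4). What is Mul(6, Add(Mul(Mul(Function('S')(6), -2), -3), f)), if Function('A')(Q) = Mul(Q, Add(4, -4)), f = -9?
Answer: -54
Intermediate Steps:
Function('A')(Q) = 0 (Function('A')(Q) = Mul(Q, 0) = 0)
Function('S')(Z) = 0 (Function('S')(Z) = Mul(0, -4) = 0)
Mul(6, Add(Mul(Mul(Function('S')(6), -2), -3), f)) = Mul(6, Add(Mul(Mul(0, -2), -3), -9)) = Mul(6, Add(Mul(0, -3), -9)) = Mul(6, Add(0, -9)) = Mul(6, -9) = -54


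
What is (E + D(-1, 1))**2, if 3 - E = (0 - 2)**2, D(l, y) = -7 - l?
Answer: 49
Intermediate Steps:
E = -1 (E = 3 - (0 - 2)**2 = 3 - 1*(-2)**2 = 3 - 1*4 = 3 - 4 = -1)
(E + D(-1, 1))**2 = (-1 + (-7 - 1*(-1)))**2 = (-1 + (-7 + 1))**2 = (-1 - 6)**2 = (-7)**2 = 49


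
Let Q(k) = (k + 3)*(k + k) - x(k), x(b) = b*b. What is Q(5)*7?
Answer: 385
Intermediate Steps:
x(b) = b**2
Q(k) = -k**2 + 2*k*(3 + k) (Q(k) = (k + 3)*(k + k) - k**2 = (3 + k)*(2*k) - k**2 = 2*k*(3 + k) - k**2 = -k**2 + 2*k*(3 + k))
Q(5)*7 = (5*(6 + 5))*7 = (5*11)*7 = 55*7 = 385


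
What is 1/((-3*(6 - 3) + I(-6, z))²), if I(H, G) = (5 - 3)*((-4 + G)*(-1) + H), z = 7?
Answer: 1/729 ≈ 0.0013717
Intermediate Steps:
I(H, G) = 8 - 2*G + 2*H (I(H, G) = 2*((4 - G) + H) = 2*(4 + H - G) = 8 - 2*G + 2*H)
1/((-3*(6 - 3) + I(-6, z))²) = 1/((-3*(6 - 3) + (8 - 2*7 + 2*(-6)))²) = 1/((-3*3 + (8 - 14 - 12))²) = 1/((-9 - 18)²) = 1/((-27)²) = 1/729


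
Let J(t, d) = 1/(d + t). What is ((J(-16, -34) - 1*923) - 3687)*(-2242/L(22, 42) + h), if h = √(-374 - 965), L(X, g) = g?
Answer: 258391621/1050 - 230501*I*√1339/50 ≈ 2.4609e+5 - 1.6869e+5*I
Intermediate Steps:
h = I*√1339 (h = √(-1339) = I*√1339 ≈ 36.592*I)
((J(-16, -34) - 1*923) - 3687)*(-2242/L(22, 42) + h) = ((1/(-34 - 16) - 1*923) - 3687)*(-2242/42 + I*√1339) = ((1/(-50) - 923) - 3687)*(-2242*1/42 + I*√1339) = ((-1/50 - 923) - 3687)*(-1121/21 + I*√1339) = (-46151/50 - 3687)*(-1121/21 + I*√1339) = -230501*(-1121/21 + I*√1339)/50 = 258391621/1050 - 230501*I*√1339/50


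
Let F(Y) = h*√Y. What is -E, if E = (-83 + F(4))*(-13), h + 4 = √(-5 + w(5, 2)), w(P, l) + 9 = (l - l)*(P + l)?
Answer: -1183 + 26*I*√14 ≈ -1183.0 + 97.283*I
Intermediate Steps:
w(P, l) = -9 (w(P, l) = -9 + (l - l)*(P + l) = -9 + 0*(P + l) = -9 + 0 = -9)
h = -4 + I*√14 (h = -4 + √(-5 - 9) = -4 + √(-14) = -4 + I*√14 ≈ -4.0 + 3.7417*I)
F(Y) = √Y*(-4 + I*√14) (F(Y) = (-4 + I*√14)*√Y = √Y*(-4 + I*√14))
E = 1183 - 26*I*√14 (E = (-83 + √4*(-4 + I*√14))*(-13) = (-83 + 2*(-4 + I*√14))*(-13) = (-83 + (-8 + 2*I*√14))*(-13) = (-91 + 2*I*√14)*(-13) = 1183 - 26*I*√14 ≈ 1183.0 - 97.283*I)
-E = -(1183 - 26*I*√14) = -1183 + 26*I*√14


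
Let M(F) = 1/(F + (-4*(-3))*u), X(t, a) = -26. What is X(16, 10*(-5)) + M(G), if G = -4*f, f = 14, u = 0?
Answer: -1457/56 ≈ -26.018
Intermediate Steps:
G = -56 (G = -4*14 = -56)
M(F) = 1/F (M(F) = 1/(F - 4*(-3)*0) = 1/(F + 12*0) = 1/(F + 0) = 1/F)
X(16, 10*(-5)) + M(G) = -26 + 1/(-56) = -26 - 1/56 = -1457/56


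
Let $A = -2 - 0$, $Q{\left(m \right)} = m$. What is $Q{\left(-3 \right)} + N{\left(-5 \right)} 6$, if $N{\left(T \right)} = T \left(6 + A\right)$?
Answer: $-123$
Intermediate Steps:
$A = -2$ ($A = -2 + 0 = -2$)
$N{\left(T \right)} = 4 T$ ($N{\left(T \right)} = T \left(6 - 2\right) = T 4 = 4 T$)
$Q{\left(-3 \right)} + N{\left(-5 \right)} 6 = -3 + 4 \left(-5\right) 6 = -3 - 120 = -123$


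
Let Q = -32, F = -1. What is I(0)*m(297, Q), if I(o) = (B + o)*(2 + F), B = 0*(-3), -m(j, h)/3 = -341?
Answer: 0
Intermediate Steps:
m(j, h) = 1023 (m(j, h) = -3*(-341) = 1023)
B = 0
I(o) = o (I(o) = (0 + o)*(2 - 1) = o*1 = o)
I(0)*m(297, Q) = 0*1023 = 0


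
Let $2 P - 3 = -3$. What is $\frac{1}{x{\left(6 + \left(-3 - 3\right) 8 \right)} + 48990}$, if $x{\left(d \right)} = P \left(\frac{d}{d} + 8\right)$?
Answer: $\frac{1}{48990} \approx 2.0412 \cdot 10^{-5}$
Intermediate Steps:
$P = 0$ ($P = \frac{3}{2} + \frac{1}{2} \left(-3\right) = \frac{3}{2} - \frac{3}{2} = 0$)
$x{\left(d \right)} = 0$ ($x{\left(d \right)} = 0 \left(\frac{d}{d} + 8\right) = 0 \left(1 + 8\right) = 0 \cdot 9 = 0$)
$\frac{1}{x{\left(6 + \left(-3 - 3\right) 8 \right)} + 48990} = \frac{1}{0 + 48990} = \frac{1}{48990}$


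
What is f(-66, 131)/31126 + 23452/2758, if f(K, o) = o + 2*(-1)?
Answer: 1853611/217882 ≈ 8.5074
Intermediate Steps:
f(K, o) = -2 + o (f(K, o) = o - 2 = -2 + o)
f(-66, 131)/31126 + 23452/2758 = (-2 + 131)/31126 + 23452/2758 = 129*(1/31126) + 23452*(1/2758) = 129/31126 + 11726/1379 = 1853611/217882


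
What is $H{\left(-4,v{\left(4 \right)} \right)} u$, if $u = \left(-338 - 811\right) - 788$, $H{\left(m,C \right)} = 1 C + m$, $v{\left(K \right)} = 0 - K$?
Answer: $15496$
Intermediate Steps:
$v{\left(K \right)} = - K$
$H{\left(m,C \right)} = C + m$
$u = -1937$ ($u = -1149 - 788 = -1937$)
$H{\left(-4,v{\left(4 \right)} \right)} u = \left(\left(-1\right) 4 - 4\right) \left(-1937\right) = \left(-4 - 4\right) \left(-1937\right) = \left(-8\right) \left(-1937\right) = 15496$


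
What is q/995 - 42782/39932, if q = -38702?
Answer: -794008177/19866170 ≈ -39.968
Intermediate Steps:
q/995 - 42782/39932 = -38702/995 - 42782/39932 = -38702*1/995 - 42782*1/39932 = -38702/995 - 21391/19966 = -794008177/19866170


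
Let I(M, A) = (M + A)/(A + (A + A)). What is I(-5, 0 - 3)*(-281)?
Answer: -2248/9 ≈ -249.78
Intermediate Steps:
I(M, A) = (A + M)/(3*A) (I(M, A) = (A + M)/(A + 2*A) = (A + M)/((3*A)) = (A + M)*(1/(3*A)) = (A + M)/(3*A))
I(-5, 0 - 3)*(-281) = (((0 - 3) - 5)/(3*(0 - 3)))*(-281) = ((⅓)*(-3 - 5)/(-3))*(-281) = ((⅓)*(-⅓)*(-8))*(-281) = (8/9)*(-281) = -2248/9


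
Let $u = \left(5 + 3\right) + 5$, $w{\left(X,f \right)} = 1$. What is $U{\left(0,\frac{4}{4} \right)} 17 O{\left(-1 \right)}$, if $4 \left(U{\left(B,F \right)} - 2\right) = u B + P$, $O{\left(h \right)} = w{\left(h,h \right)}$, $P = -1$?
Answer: $\frac{119}{4} \approx 29.75$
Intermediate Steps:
$u = 13$ ($u = 8 + 5 = 13$)
$O{\left(h \right)} = 1$
$U{\left(B,F \right)} = \frac{7}{4} + \frac{13 B}{4}$ ($U{\left(B,F \right)} = 2 + \frac{13 B - 1}{4} = 2 + \frac{-1 + 13 B}{4} = 2 + \left(- \frac{1}{4} + \frac{13 B}{4}\right) = \frac{7}{4} + \frac{13 B}{4}$)
$U{\left(0,\frac{4}{4} \right)} 17 O{\left(-1 \right)} = \left(\frac{7}{4} + \frac{13}{4} \cdot 0\right) 17 \cdot 1 = \left(\frac{7}{4} + 0\right) 17 \cdot 1 = \frac{7}{4} \cdot 17 \cdot 1 = \frac{119}{4} \cdot 1 = \frac{119}{4}$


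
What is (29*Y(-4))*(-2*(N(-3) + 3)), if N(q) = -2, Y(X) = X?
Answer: 232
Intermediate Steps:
(29*Y(-4))*(-2*(N(-3) + 3)) = (29*(-4))*(-2*(-2 + 3)) = -(-232) = -116*(-2) = 232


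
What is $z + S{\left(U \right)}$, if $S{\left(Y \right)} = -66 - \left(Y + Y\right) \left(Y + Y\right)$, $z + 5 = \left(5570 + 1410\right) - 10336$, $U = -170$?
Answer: $-119027$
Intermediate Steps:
$z = -3361$ ($z = -5 + \left(\left(5570 + 1410\right) - 10336\right) = -5 + \left(6980 - 10336\right) = -5 - 3356 = -3361$)
$S{\left(Y \right)} = -66 - 4 Y^{2}$ ($S{\left(Y \right)} = -66 - 2 Y 2 Y = -66 - 4 Y^{2}$)
$z + S{\left(U \right)} = -3361 - \left(66 + 4 \left(-170\right)^{2}\right) = -3361 - 115666 = -119027$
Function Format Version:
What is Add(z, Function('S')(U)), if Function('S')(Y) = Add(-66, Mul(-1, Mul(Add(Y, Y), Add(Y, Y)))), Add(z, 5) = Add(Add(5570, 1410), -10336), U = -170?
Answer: -119027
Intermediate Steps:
z = -3361 (z = Add(-5, Add(Add(5570, 1410), -10336)) = Add(-5, Add(6980, -10336)) = Add(-5, -3356) = -3361)
Function('S')(Y) = Add(-66, Mul(-4, Pow(Y, 2))) (Function('S')(Y) = Add(-66, Mul(-1, Mul(Mul(2, Y), Mul(2, Y)))) = Add(-66, Mul(-1, Mul(4, Pow(Y, 2)))) = Add(-66, Mul(-4, Pow(Y, 2))))
Add(z, Function('S')(U)) = Add(-3361, Add(-66, Mul(-4, Pow(-170, 2)))) = Add(-3361, Add(-66, Mul(-4, 28900))) = Add(-3361, Add(-66, -115600)) = Add(-3361, -115666) = -119027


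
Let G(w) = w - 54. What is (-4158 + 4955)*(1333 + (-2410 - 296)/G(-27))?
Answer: 29403721/27 ≈ 1.0890e+6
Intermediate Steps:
G(w) = -54 + w
(-4158 + 4955)*(1333 + (-2410 - 296)/G(-27)) = (-4158 + 4955)*(1333 + (-2410 - 296)/(-54 - 27)) = 797*(1333 - 2706/(-81)) = 797*(1333 - 2706*(-1/81)) = 797*(1333 + 902/27) = 797*(36893/27) = 29403721/27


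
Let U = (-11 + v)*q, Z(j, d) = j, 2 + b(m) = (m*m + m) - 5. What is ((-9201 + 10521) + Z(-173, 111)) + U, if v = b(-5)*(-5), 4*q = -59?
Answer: 2268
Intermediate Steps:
q = -59/4 (q = (1/4)*(-59) = -59/4 ≈ -14.750)
b(m) = -7 + m + m**2 (b(m) = -2 + ((m*m + m) - 5) = -2 + ((m**2 + m) - 5) = -2 + ((m + m**2) - 5) = -2 + (-5 + m + m**2) = -7 + m + m**2)
v = -65 (v = (-7 - 5 + (-5)**2)*(-5) = (-7 - 5 + 25)*(-5) = 13*(-5) = -65)
U = 1121 (U = (-11 - 65)*(-59/4) = -76*(-59/4) = 1121)
((-9201 + 10521) + Z(-173, 111)) + U = ((-9201 + 10521) - 173) + 1121 = (1320 - 173) + 1121 = 1147 + 1121 = 2268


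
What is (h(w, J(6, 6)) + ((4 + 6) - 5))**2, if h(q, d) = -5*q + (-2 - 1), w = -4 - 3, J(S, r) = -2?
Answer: 1369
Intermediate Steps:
w = -7
h(q, d) = -3 - 5*q (h(q, d) = -5*q - 3 = -3 - 5*q)
(h(w, J(6, 6)) + ((4 + 6) - 5))**2 = ((-3 - 5*(-7)) + ((4 + 6) - 5))**2 = ((-3 + 35) + (10 - 5))**2 = (32 + 5)**2 = 37**2 = 1369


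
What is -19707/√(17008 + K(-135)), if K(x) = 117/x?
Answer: -19707*√3826605/255107 ≈ -151.11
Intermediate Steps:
-19707/√(17008 + K(-135)) = -19707/√(17008 + 117/(-135)) = -19707/√(17008 + 117*(-1/135)) = -19707/√(17008 - 13/15) = -19707*√3826605/255107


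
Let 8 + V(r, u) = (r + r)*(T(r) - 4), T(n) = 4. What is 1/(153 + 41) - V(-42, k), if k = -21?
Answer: 1553/194 ≈ 8.0052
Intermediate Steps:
V(r, u) = -8 (V(r, u) = -8 + (r + r)*(4 - 4) = -8 + (2*r)*0 = -8 + 0 = -8)
1/(153 + 41) - V(-42, k) = 1/(153 + 41) - 1*(-8) = 1/194 + 8 = 1553/194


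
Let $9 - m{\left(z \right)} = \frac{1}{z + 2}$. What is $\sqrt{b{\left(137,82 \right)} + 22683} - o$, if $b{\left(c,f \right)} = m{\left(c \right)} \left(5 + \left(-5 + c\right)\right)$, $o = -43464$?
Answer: $43464 + \frac{\sqrt{462061993}}{139} \approx 43619.0$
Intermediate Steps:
$m{\left(z \right)} = 9 - \frac{1}{2 + z}$ ($m{\left(z \right)} = 9 - \frac{1}{z + 2} = 9 - \frac{1}{2 + z}$)
$b{\left(c,f \right)} = \frac{c \left(17 + 9 c\right)}{2 + c}$ ($b{\left(c,f \right)} = \frac{17 + 9 c}{2 + c} \left(5 + \left(-5 + c\right)\right) = \frac{17 + 9 c}{2 + c} c = \frac{c \left(17 + 9 c\right)}{2 + c}$)
$\sqrt{b{\left(137,82 \right)} + 22683} - o = \sqrt{\frac{137 \left(17 + 9 \cdot 137\right)}{2 + 137} + 22683} - -43464 = \sqrt{\frac{137 \left(17 + 1233\right)}{139} + 22683} + 43464 = \sqrt{137 \cdot \frac{1}{139} \cdot 1250 + 22683} + 43464 = \sqrt{\frac{171250}{139} + 22683} + 43464 = \sqrt{\frac{3324187}{139}} + 43464 = \frac{\sqrt{462061993}}{139} + 43464 = 43464 + \frac{\sqrt{462061993}}{139}$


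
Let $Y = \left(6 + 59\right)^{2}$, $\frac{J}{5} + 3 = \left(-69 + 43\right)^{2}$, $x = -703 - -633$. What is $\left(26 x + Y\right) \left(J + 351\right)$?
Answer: $8936980$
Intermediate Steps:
$x = -70$ ($x = -703 + 633 = -70$)
$J = 3365$ ($J = -15 + 5 \left(-69 + 43\right)^{2} = -15 + 5 \left(-26\right)^{2} = -15 + 5 \cdot 676 = -15 + 3380 = 3365$)
$Y = 4225$ ($Y = 65^{2} = 4225$)
$\left(26 x + Y\right) \left(J + 351\right) = \left(26 \left(-70\right) + 4225\right) \left(3365 + 351\right) = \left(-1820 + 4225\right) 3716 = 2405 \cdot 3716 = 8936980$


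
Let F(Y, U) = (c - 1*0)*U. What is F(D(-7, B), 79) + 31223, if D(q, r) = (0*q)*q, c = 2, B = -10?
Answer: 31381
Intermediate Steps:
D(q, r) = 0 (D(q, r) = 0*q = 0)
F(Y, U) = 2*U (F(Y, U) = (2 - 1*0)*U = (2 + 0)*U = 2*U)
F(D(-7, B), 79) + 31223 = 2*79 + 31223 = 158 + 31223 = 31381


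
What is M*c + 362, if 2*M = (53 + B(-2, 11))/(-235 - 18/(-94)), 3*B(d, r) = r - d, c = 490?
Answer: 2501129/8277 ≈ 302.18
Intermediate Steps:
B(d, r) = -d/3 + r/3 (B(d, r) = (r - d)/3 = -d/3 + r/3)
M = -2021/16554 (M = ((53 + (-1/3*(-2) + (1/3)*11))/(-235 - 18/(-94)))/2 = ((53 + (2/3 + 11/3))/(-235 - 18*(-1/94)))/2 = ((53 + 13/3)/(-235 + 9/47))/2 = (172/(3*(-11036/47)))/2 = ((172/3)*(-47/11036))/2 = (1/2)*(-2021/8277) = -2021/16554 ≈ -0.12209)
M*c + 362 = -2021/16554*490 + 362 = -495145/8277 + 362 = 2501129/8277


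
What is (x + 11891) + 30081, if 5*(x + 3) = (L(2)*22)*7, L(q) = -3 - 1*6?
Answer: 208459/5 ≈ 41692.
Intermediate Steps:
L(q) = -9 (L(q) = -3 - 6 = -9)
x = -1401/5 (x = -3 + (-9*22*7)/5 = -3 + (-198*7)/5 = -3 + (⅕)*(-1386) = -3 - 1386/5 = -1401/5 ≈ -280.20)
(x + 11891) + 30081 = (-1401/5 + 11891) + 30081 = 58054/5 + 30081 = 208459/5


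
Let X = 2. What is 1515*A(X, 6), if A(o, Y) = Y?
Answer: 9090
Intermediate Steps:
1515*A(X, 6) = 1515*6 = 9090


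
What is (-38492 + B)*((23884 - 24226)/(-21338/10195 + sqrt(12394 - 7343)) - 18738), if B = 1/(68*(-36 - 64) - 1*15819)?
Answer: 8557470562563803762729802/11864471958527189 + 30948844896653197950*sqrt(5051)/11864471958527189 ≈ 7.2145e+8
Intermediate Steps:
B = -1/22619 (B = 1/(68*(-100) - 15819) = 1/(-6800 - 15819) = 1/(-22619) = -1/22619 ≈ -4.4211e-5)
(-38492 + B)*((23884 - 24226)/(-21338/10195 + sqrt(12394 - 7343)) - 18738) = (-38492 - 1/22619)*((23884 - 24226)/(-21338/10195 + sqrt(12394 - 7343)) - 18738) = -870650549*(-342/(-21338*1/10195 + sqrt(5051)) - 18738)/22619 = -870650549*(-342/(-21338/10195 + sqrt(5051)) - 18738)/22619 = -870650549*(-18738 - 342/(-21338/10195 + sqrt(5051)))/22619 = 16314249987162/22619 + 297762487758/(22619*(-21338/10195 + sqrt(5051)))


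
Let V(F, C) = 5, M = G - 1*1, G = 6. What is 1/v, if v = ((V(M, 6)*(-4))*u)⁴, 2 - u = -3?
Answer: 1/100000000 ≈ 1.0000e-8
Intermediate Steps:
u = 5 (u = 2 - 1*(-3) = 2 + 3 = 5)
M = 5 (M = 6 - 1*1 = 6 - 1 = 5)
v = 100000000 (v = ((5*(-4))*5)⁴ = (-20*5)⁴ = (-100)⁴ = 100000000)
1/v = 1/100000000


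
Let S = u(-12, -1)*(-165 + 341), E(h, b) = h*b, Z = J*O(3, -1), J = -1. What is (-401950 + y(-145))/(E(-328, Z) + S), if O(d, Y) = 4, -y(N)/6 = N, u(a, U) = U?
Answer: -50135/142 ≈ -353.06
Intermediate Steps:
y(N) = -6*N
Z = -4 (Z = -1*4 = -4)
E(h, b) = b*h
S = -176 (S = -(-165 + 341) = -1*176 = -176)
(-401950 + y(-145))/(E(-328, Z) + S) = (-401950 - 6*(-145))/(-4*(-328) - 176) = (-401950 + 870)/(1312 - 176) = -401080/1136 = -401080*1/1136 = -50135/142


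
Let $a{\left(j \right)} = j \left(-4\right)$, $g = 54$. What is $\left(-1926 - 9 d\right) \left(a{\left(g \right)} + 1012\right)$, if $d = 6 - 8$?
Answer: $-1518768$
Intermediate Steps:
$d = -2$ ($d = 6 - 8 = -2$)
$a{\left(j \right)} = - 4 j$
$\left(-1926 - 9 d\right) \left(a{\left(g \right)} + 1012\right) = \left(-1926 - -18\right) \left(\left(-4\right) 54 + 1012\right) = \left(-1926 + 18\right) \left(-216 + 1012\right) = \left(-1908\right) 796 = -1518768$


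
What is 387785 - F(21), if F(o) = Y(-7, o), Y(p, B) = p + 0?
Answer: 387792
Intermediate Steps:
Y(p, B) = p
F(o) = -7
387785 - F(21) = 387785 - 1*(-7) = 387785 + 7 = 387792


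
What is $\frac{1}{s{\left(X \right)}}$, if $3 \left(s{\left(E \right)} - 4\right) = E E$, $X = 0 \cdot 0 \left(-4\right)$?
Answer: $\frac{1}{4} \approx 0.25$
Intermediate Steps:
$X = 0$ ($X = 0 \left(-4\right) = 0$)
$s{\left(E \right)} = 4 + \frac{E^{2}}{3}$ ($s{\left(E \right)} = 4 + \frac{E E}{3} = 4 + \frac{E^{2}}{3}$)
$\frac{1}{s{\left(X \right)}} = \frac{1}{4 + \frac{0^{2}}{3}} = \frac{1}{4 + \frac{1}{3} \cdot 0} = \frac{1}{4 + 0} = \frac{1}{4}$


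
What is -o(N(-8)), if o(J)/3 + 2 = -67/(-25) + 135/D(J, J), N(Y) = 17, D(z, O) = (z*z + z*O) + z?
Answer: -8094/2975 ≈ -2.7207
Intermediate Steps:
D(z, O) = z + z² + O*z (D(z, O) = (z² + O*z) + z = z + z² + O*z)
o(J) = 51/25 + 405/(J*(1 + 2*J)) (o(J) = -6 + 3*(-67/(-25) + 135/((J*(1 + J + J)))) = -6 + 3*(-67*(-1/25) + 135/((J*(1 + 2*J)))) = -6 + 3*(67/25 + 135*(1/(J*(1 + 2*J)))) = -6 + 3*(67/25 + 135/(J*(1 + 2*J))) = -6 + (201/25 + 405/(J*(1 + 2*J))) = 51/25 + 405/(J*(1 + 2*J)))
-o(N(-8)) = -3*(3375 + 17*17*(1 + 2*17))/(25*17*(1 + 2*17)) = -3*(3375 + 17*17*(1 + 34))/(25*17*(1 + 34)) = -3*(3375 + 17*17*35)/(25*17*35) = -3*(3375 + 10115)/(25*17*35) = -3*13490/(25*17*35) = -1*8094/2975 = -8094/2975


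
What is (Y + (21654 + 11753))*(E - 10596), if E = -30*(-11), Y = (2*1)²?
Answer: -342997326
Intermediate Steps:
Y = 4 (Y = 2² = 4)
E = 330
(Y + (21654 + 11753))*(E - 10596) = (4 + (21654 + 11753))*(330 - 10596) = (4 + 33407)*(-10266) = 33411*(-10266) = -342997326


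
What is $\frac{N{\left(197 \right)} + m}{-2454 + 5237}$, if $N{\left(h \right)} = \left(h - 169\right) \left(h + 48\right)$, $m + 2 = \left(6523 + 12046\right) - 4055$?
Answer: $\frac{21372}{2783} \approx 7.6795$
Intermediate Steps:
$m = 14512$ ($m = -2 + \left(\left(6523 + 12046\right) - 4055\right) = -2 + \left(18569 - 4055\right) = -2 + 14514 = 14512$)
$N{\left(h \right)} = \left(-169 + h\right) \left(48 + h\right)$
$\frac{N{\left(197 \right)} + m}{-2454 + 5237} = \frac{\left(-8112 + 197^{2} - 23837\right) + 14512}{-2454 + 5237} = \frac{\left(-8112 + 38809 - 23837\right) + 14512}{2783} = \left(6860 + 14512\right) \frac{1}{2783} = 21372 \cdot \frac{1}{2783} = \frac{21372}{2783}$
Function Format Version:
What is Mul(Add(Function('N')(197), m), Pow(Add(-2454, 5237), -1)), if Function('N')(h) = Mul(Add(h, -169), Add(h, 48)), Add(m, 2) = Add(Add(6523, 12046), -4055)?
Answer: Rational(21372, 2783) ≈ 7.6795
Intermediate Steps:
m = 14512 (m = Add(-2, Add(Add(6523, 12046), -4055)) = Add(-2, Add(18569, -4055)) = Add(-2, 14514) = 14512)
Function('N')(h) = Mul(Add(-169, h), Add(48, h))
Mul(Add(Function('N')(197), m), Pow(Add(-2454, 5237), -1)) = Mul(Add(Add(-8112, Pow(197, 2), Mul(-121, 197)), 14512), Pow(Add(-2454, 5237), -1)) = Mul(Add(Add(-8112, 38809, -23837), 14512), Pow(2783, -1)) = Mul(Add(6860, 14512), Rational(1, 2783)) = Mul(21372, Rational(1, 2783)) = Rational(21372, 2783)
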